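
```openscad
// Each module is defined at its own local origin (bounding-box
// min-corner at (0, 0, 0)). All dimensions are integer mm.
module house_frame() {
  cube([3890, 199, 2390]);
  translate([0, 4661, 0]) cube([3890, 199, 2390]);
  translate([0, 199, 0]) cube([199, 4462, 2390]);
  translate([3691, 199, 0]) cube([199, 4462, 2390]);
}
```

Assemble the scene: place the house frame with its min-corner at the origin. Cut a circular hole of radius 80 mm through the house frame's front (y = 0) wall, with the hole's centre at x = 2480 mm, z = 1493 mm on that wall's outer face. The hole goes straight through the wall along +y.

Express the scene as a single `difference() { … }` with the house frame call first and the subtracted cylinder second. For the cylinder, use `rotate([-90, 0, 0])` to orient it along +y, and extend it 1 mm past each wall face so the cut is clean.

difference() {
  house_frame();
  translate([2480, -1, 1493]) rotate([-90, 0, 0]) cylinder(h = 201, r = 80);
}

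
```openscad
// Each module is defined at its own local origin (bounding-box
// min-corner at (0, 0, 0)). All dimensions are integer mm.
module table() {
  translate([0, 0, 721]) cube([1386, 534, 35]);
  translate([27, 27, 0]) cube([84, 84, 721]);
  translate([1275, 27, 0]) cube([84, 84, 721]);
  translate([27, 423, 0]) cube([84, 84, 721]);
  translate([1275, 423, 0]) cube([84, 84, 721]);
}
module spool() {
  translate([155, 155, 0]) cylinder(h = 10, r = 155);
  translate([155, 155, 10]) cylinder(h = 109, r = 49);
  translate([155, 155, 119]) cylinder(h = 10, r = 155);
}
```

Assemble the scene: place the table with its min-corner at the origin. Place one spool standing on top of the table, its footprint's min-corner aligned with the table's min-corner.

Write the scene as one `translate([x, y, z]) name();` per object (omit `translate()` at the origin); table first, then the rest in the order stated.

table();
translate([0, 0, 756]) spool();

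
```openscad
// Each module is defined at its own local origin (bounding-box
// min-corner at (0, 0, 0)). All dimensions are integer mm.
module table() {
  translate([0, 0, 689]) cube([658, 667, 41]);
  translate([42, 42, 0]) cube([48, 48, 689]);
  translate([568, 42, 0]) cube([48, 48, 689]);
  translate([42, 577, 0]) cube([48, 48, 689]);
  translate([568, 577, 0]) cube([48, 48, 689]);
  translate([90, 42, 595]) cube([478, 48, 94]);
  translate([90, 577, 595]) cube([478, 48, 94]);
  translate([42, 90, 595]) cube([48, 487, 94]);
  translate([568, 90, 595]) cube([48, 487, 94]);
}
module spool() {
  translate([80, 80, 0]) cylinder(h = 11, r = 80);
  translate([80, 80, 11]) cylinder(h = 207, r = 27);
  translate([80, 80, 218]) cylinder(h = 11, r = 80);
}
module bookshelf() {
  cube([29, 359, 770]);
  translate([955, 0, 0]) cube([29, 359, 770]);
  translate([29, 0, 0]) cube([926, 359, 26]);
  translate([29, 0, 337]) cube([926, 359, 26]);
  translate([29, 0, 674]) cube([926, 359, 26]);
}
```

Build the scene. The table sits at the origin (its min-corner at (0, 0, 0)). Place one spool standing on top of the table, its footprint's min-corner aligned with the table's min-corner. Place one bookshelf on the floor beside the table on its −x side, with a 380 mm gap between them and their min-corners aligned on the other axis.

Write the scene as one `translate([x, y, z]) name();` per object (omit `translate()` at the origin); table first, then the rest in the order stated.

table();
translate([0, 0, 730]) spool();
translate([-1364, 0, 0]) bookshelf();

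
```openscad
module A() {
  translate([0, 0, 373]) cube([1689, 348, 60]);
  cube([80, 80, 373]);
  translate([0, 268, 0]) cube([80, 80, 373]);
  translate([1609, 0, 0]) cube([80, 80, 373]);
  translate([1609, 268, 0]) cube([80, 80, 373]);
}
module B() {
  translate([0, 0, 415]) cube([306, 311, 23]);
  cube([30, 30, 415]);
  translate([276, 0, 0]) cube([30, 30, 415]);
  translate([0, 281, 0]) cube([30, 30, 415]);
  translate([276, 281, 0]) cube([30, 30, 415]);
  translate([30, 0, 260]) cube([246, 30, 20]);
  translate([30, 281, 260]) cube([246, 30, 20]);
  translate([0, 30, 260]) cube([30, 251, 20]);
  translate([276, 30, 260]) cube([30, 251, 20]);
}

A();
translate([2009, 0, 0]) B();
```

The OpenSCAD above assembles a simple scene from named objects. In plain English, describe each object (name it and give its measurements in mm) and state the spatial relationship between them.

A is a bench: a 1689×348 mm seat slab, 60 mm thick, top at z = 433 mm, on four 80×80 mm square legs flush with the seat corners and standing on z = 0.

B is a four-legged stool. The seat is 306×311 mm, 23 mm thick, top at z = 438 mm. It stands on four square legs, each 30×30 mm in cross-section, from z = 0 to the seat underside, each flush with a corner of the seat. Four stretchers, 30 mm wide and 20 mm tall, connect adjacent legs with their undersides at z = 260 mm, each running between the inner faces of the legs it joins and aligned with the legs' outer faces on the other axis.

The stool is on the floor beside the bench on its +x side.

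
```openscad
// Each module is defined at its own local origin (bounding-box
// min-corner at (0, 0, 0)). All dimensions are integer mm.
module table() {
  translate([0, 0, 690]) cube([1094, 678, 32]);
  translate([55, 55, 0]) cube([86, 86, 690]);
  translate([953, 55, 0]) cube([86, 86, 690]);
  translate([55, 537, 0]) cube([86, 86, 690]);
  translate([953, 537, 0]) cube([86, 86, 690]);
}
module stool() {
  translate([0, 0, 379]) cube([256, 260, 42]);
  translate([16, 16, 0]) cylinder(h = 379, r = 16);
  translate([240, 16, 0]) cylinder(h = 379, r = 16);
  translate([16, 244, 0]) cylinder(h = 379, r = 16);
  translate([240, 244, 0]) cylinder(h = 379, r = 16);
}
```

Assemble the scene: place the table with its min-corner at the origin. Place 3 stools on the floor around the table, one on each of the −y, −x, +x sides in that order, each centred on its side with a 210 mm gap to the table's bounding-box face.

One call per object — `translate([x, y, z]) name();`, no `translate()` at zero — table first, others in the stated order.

table();
translate([419, -470, 0]) stool();
translate([-466, 209, 0]) stool();
translate([1304, 209, 0]) stool();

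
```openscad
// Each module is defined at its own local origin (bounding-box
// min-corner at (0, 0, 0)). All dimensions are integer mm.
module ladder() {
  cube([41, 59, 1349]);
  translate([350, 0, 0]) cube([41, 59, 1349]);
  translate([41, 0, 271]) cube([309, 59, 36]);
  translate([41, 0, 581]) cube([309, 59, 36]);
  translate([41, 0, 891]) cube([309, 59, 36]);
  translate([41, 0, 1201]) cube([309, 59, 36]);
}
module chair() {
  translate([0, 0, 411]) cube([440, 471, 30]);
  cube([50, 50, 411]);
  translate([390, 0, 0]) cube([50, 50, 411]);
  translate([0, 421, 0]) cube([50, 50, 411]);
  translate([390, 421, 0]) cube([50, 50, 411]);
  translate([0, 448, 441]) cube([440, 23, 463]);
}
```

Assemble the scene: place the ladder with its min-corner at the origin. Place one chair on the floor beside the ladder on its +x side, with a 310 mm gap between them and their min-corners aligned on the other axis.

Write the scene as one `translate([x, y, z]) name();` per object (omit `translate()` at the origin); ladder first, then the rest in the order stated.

ladder();
translate([701, 0, 0]) chair();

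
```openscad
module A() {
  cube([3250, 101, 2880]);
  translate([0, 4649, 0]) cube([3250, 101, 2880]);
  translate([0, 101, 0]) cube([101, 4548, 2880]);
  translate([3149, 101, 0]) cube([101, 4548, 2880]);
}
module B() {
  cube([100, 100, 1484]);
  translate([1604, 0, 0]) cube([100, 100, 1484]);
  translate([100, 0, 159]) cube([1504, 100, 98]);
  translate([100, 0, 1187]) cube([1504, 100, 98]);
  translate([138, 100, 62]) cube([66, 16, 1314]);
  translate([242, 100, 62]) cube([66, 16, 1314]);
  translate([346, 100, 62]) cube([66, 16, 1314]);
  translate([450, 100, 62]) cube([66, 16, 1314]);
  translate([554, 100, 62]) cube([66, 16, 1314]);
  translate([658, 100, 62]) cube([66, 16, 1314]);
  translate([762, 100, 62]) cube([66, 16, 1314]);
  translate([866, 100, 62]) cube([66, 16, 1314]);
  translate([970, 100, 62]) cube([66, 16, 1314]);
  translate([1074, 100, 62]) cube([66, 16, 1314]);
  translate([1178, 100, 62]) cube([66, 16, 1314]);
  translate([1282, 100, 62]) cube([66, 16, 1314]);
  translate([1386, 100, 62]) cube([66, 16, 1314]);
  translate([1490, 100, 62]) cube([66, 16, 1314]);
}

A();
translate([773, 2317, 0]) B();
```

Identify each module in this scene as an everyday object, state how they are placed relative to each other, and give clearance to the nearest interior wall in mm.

A is a house frame. B is a fence section. The fence section sits inside the house frame, centred. The clearance to the nearest interior wall is 672 mm.

Clearances: x = 672, y = 2216; minimum 672 mm.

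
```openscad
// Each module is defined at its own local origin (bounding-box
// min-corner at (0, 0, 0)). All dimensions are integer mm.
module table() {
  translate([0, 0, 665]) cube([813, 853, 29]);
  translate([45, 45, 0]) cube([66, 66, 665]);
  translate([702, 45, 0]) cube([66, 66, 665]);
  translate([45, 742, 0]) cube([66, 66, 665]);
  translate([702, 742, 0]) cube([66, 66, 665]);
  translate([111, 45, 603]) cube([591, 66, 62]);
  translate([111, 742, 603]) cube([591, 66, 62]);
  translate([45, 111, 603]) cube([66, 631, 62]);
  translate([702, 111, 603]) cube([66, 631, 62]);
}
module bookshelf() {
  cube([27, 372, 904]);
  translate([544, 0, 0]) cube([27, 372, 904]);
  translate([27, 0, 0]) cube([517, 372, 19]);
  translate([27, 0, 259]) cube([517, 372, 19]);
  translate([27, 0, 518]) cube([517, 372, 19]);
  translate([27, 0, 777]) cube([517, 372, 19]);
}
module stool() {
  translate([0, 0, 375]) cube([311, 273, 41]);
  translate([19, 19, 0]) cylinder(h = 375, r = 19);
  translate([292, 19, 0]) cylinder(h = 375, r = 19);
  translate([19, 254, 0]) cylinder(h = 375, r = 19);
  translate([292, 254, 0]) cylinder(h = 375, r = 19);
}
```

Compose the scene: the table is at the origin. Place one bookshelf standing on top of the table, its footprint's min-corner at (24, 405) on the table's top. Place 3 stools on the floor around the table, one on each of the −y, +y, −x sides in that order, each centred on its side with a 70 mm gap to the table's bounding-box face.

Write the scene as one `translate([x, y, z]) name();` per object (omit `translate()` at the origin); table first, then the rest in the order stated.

table();
translate([24, 405, 694]) bookshelf();
translate([251, -343, 0]) stool();
translate([251, 923, 0]) stool();
translate([-381, 290, 0]) stool();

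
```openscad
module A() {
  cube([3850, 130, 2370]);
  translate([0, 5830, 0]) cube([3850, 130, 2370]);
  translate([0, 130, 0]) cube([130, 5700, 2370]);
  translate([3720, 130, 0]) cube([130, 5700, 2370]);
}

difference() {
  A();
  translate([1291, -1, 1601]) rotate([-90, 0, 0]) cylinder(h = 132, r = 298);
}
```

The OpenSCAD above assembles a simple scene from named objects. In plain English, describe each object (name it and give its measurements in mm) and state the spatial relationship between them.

A is a box-shaped house frame (walls only): outside footprint 3850×5960 mm, wall height 2370 mm, wall thickness 130 mm. The two y-facing walls run the full x-width; the two x-facing walls fit between the inner faces of the y-facing walls.

The house frame has a circular hole of radius 298 mm through its front wall, centred at (x = 1291, z = 1601).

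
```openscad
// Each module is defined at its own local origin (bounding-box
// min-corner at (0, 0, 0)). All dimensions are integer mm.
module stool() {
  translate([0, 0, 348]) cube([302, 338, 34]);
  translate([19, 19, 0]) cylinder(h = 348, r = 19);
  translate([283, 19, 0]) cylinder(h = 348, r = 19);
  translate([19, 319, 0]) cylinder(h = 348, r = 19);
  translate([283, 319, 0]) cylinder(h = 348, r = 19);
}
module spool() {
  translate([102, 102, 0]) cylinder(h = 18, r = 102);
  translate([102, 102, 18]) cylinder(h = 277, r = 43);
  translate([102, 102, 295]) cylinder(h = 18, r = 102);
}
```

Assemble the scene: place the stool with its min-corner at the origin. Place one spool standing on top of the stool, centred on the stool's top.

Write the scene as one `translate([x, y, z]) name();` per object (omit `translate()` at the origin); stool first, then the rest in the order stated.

stool();
translate([49, 67, 382]) spool();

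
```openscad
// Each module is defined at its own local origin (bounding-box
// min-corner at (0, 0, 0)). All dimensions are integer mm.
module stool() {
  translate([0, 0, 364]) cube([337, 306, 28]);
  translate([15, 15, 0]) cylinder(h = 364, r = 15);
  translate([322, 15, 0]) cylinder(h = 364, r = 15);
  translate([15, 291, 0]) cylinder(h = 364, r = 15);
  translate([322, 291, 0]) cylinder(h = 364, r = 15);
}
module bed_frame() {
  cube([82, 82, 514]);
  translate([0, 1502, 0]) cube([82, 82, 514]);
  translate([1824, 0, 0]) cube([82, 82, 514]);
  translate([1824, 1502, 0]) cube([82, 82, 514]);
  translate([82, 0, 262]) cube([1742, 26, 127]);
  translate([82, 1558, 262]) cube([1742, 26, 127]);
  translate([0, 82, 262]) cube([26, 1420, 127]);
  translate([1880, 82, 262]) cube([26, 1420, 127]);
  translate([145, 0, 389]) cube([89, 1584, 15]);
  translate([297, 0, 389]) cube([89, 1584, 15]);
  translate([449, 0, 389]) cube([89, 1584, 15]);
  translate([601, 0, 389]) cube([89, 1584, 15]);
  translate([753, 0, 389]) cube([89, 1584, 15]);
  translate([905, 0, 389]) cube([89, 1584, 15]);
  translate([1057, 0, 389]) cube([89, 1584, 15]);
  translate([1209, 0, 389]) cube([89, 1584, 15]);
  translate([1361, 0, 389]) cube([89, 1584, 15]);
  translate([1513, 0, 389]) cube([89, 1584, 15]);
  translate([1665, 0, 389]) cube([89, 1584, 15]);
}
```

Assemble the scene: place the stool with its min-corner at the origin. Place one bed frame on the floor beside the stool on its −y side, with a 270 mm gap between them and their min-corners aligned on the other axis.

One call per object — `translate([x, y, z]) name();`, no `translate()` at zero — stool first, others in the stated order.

stool();
translate([0, -1854, 0]) bed_frame();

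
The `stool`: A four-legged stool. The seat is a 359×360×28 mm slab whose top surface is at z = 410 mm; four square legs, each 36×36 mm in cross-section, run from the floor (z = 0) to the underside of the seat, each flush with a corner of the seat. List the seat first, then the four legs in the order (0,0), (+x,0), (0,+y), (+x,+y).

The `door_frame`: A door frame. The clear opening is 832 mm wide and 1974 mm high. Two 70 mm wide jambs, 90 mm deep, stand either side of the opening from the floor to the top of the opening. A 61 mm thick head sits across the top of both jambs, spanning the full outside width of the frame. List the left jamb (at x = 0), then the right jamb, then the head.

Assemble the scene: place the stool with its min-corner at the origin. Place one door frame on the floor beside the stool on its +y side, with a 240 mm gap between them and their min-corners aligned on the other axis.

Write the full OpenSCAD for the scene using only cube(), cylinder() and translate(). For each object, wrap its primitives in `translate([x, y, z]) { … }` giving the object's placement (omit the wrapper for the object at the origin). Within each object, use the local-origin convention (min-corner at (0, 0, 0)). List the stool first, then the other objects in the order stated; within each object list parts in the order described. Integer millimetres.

translate([0, 0, 382]) cube([359, 360, 28]);
cube([36, 36, 382]);
translate([323, 0, 0]) cube([36, 36, 382]);
translate([0, 324, 0]) cube([36, 36, 382]);
translate([323, 324, 0]) cube([36, 36, 382]);
translate([0, 600, 0]) {
  cube([70, 90, 1974]);
  translate([902, 0, 0]) cube([70, 90, 1974]);
  translate([0, 0, 1974]) cube([972, 90, 61]);
}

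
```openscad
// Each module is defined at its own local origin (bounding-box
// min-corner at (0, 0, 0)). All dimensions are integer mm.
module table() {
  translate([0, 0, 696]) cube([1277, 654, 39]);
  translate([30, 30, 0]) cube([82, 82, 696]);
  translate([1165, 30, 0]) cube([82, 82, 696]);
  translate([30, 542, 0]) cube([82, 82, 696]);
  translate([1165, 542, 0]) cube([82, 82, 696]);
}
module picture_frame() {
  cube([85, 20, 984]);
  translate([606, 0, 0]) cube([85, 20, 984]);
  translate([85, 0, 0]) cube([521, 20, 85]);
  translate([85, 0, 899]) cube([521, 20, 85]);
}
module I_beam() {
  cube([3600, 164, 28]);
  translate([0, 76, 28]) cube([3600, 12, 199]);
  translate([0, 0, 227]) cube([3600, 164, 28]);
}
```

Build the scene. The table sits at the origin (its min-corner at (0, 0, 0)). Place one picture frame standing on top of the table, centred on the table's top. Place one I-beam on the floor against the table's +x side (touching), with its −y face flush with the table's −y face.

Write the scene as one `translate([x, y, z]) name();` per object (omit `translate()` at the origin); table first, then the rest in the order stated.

table();
translate([293, 317, 735]) picture_frame();
translate([1277, 0, 0]) I_beam();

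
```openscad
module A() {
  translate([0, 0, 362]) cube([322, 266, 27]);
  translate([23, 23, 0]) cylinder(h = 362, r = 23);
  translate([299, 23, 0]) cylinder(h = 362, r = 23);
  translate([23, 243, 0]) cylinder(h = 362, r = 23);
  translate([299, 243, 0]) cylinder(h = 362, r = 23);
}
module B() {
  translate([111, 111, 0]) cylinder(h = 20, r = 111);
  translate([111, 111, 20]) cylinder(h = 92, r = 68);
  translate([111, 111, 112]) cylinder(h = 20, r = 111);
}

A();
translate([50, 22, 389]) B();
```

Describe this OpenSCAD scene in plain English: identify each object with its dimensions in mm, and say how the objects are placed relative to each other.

A is a simple wooden stool: a rectangular seat 322 mm (x) by 266 mm (y), 27 mm thick, top face at z = 389 mm, on four round legs, each 46 mm in diameter. The legs rest on z = 0, each leg's axis is inset half a diameter from the nearest pair of seat edges (so the leg's bounding box is flush with the corner).

B is a spool: two coaxial disc flanges of radius 111 mm and thickness 20 mm, joined by a core cylinder of radius 68 mm and height 92 mm. The lower flange rests on z = 0 and the three cylinders share a vertical axis.

The spool is on top of the stool, centred.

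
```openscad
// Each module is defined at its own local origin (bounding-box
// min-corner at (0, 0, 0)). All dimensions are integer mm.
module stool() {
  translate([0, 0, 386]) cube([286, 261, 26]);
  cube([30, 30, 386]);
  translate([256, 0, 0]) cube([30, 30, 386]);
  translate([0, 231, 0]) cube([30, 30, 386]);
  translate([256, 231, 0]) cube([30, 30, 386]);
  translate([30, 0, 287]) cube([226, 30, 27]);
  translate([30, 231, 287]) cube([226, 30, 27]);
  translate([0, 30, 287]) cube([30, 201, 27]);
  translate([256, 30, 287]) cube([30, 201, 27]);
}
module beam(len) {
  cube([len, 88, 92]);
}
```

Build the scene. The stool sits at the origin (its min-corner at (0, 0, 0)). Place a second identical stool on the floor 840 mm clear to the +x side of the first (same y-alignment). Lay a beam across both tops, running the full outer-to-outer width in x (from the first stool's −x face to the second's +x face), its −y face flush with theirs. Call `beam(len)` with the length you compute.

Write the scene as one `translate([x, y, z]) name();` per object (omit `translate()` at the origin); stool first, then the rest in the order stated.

stool();
translate([1126, 0, 0]) stool();
translate([0, 0, 412]) beam(1412);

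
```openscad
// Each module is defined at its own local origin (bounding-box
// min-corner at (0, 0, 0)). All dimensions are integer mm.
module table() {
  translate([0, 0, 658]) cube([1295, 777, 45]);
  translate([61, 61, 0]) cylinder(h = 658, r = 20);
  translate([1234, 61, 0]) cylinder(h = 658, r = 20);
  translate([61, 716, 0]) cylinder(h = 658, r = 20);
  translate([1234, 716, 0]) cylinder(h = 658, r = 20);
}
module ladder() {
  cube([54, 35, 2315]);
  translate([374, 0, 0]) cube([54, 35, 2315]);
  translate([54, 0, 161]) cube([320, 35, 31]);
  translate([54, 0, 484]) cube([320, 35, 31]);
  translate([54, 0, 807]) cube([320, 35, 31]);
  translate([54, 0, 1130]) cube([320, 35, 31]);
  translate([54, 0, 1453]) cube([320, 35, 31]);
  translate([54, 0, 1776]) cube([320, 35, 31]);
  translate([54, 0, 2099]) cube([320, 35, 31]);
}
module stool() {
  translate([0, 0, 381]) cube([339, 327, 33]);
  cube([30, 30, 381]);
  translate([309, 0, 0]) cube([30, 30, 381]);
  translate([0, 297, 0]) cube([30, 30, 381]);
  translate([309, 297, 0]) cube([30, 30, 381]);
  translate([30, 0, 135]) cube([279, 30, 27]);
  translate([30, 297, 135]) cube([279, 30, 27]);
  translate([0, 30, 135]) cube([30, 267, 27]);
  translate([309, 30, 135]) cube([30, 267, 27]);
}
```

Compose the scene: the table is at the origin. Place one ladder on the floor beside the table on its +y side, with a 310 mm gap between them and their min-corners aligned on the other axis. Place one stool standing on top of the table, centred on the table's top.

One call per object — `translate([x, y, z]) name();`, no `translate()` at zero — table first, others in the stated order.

table();
translate([0, 1087, 0]) ladder();
translate([478, 225, 703]) stool();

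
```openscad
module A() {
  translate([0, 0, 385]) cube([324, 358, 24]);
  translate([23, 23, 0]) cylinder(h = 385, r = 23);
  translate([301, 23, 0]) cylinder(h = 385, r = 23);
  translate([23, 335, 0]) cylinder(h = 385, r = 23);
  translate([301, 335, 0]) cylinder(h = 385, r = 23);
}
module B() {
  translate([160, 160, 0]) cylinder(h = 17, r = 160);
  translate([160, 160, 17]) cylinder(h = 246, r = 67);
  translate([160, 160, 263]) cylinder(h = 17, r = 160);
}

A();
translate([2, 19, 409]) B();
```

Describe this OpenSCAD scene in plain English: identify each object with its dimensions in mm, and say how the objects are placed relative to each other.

A is a four-legged stool. The seat is 324×358 mm, 24 mm thick, top at z = 409 mm. It stands on four round legs, each 46 mm in diameter, from z = 0 to the seat underside, each leg's axis is inset half a diameter from the nearest pair of seat edges (so the leg's bounding box is flush with the corner).

B is a spool: two coaxial disc flanges of radius 160 mm and thickness 17 mm, joined by a core cylinder of radius 67 mm and height 246 mm. The lower flange rests on z = 0 and the three cylinders share a vertical axis.

The spool is on top of the stool, centred.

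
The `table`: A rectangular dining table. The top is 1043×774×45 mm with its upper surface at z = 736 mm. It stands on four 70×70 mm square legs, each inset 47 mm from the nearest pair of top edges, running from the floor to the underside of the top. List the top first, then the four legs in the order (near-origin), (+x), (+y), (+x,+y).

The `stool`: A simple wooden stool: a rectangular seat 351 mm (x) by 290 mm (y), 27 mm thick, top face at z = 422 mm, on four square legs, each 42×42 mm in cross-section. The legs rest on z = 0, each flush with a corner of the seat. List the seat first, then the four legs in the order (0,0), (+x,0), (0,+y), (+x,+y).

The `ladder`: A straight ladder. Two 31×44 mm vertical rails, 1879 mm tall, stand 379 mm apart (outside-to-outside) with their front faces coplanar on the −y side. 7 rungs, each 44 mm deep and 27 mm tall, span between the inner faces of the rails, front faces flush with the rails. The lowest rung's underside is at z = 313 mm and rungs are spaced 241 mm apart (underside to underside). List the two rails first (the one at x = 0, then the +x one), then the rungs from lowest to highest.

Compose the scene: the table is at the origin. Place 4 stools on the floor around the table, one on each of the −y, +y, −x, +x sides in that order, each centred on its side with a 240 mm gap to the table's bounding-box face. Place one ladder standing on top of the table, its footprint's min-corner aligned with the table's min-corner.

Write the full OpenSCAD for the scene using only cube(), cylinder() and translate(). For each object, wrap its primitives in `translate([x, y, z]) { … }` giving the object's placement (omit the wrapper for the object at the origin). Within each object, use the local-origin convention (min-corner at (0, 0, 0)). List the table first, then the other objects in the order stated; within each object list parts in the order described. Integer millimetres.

translate([0, 0, 691]) cube([1043, 774, 45]);
translate([47, 47, 0]) cube([70, 70, 691]);
translate([926, 47, 0]) cube([70, 70, 691]);
translate([47, 657, 0]) cube([70, 70, 691]);
translate([926, 657, 0]) cube([70, 70, 691]);
translate([346, -530, 0]) {
  translate([0, 0, 395]) cube([351, 290, 27]);
  cube([42, 42, 395]);
  translate([309, 0, 0]) cube([42, 42, 395]);
  translate([0, 248, 0]) cube([42, 42, 395]);
  translate([309, 248, 0]) cube([42, 42, 395]);
}
translate([346, 1014, 0]) {
  translate([0, 0, 395]) cube([351, 290, 27]);
  cube([42, 42, 395]);
  translate([309, 0, 0]) cube([42, 42, 395]);
  translate([0, 248, 0]) cube([42, 42, 395]);
  translate([309, 248, 0]) cube([42, 42, 395]);
}
translate([-591, 242, 0]) {
  translate([0, 0, 395]) cube([351, 290, 27]);
  cube([42, 42, 395]);
  translate([309, 0, 0]) cube([42, 42, 395]);
  translate([0, 248, 0]) cube([42, 42, 395]);
  translate([309, 248, 0]) cube([42, 42, 395]);
}
translate([1283, 242, 0]) {
  translate([0, 0, 395]) cube([351, 290, 27]);
  cube([42, 42, 395]);
  translate([309, 0, 0]) cube([42, 42, 395]);
  translate([0, 248, 0]) cube([42, 42, 395]);
  translate([309, 248, 0]) cube([42, 42, 395]);
}
translate([0, 0, 736]) {
  cube([31, 44, 1879]);
  translate([348, 0, 0]) cube([31, 44, 1879]);
  translate([31, 0, 313]) cube([317, 44, 27]);
  translate([31, 0, 554]) cube([317, 44, 27]);
  translate([31, 0, 795]) cube([317, 44, 27]);
  translate([31, 0, 1036]) cube([317, 44, 27]);
  translate([31, 0, 1277]) cube([317, 44, 27]);
  translate([31, 0, 1518]) cube([317, 44, 27]);
  translate([31, 0, 1759]) cube([317, 44, 27]);
}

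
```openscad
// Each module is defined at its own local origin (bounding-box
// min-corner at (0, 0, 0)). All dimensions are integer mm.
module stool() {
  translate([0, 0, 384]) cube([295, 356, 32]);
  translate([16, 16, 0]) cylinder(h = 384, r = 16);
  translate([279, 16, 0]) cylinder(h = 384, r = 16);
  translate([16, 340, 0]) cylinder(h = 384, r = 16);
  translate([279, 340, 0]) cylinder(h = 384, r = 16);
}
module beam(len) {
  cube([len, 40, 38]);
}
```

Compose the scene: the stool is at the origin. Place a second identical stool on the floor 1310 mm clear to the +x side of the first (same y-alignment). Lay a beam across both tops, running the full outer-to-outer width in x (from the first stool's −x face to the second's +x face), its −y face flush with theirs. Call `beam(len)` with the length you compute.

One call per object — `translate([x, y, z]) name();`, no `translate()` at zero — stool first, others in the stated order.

stool();
translate([1605, 0, 0]) stool();
translate([0, 0, 416]) beam(1900);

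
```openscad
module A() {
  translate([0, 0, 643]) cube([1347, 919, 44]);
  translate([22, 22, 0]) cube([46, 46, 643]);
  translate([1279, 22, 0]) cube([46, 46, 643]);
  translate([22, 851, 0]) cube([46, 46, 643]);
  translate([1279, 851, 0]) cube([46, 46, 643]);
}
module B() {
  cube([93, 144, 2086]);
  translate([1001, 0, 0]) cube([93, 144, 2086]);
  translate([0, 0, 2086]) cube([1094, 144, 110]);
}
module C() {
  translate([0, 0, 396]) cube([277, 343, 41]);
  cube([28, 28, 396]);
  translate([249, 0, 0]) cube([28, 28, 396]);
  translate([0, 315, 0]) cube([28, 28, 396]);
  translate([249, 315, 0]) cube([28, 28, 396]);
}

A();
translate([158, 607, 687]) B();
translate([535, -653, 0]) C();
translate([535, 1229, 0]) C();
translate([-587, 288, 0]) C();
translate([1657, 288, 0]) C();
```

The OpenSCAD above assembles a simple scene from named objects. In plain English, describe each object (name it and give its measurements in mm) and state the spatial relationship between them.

A is a rectangular dining table. The top is 1347×919×44 mm with its upper surface at z = 687 mm. It stands on four 46×46 mm square legs, each inset 22 mm from the nearest pair of top edges, running from the floor to the underside of the top.

B is a rectangular door frame: two vertical jambs of 93×144 mm section, 2086 mm tall, with a clear opening 908 mm wide between their inner faces. A header 110 mm tall and 144 mm deep lies on top of the jambs and spans the full outside width.

C is a four-legged stool. The seat is a 277×343×41 mm slab whose top surface is at z = 437 mm; four square legs, each 28×28 mm in cross-section, run from the floor (z = 0) to the underside of the seat, each flush with a corner of the seat.

The door frame is on top of the table. Four stools sit around the table at the −y, +y, −x, +x sides.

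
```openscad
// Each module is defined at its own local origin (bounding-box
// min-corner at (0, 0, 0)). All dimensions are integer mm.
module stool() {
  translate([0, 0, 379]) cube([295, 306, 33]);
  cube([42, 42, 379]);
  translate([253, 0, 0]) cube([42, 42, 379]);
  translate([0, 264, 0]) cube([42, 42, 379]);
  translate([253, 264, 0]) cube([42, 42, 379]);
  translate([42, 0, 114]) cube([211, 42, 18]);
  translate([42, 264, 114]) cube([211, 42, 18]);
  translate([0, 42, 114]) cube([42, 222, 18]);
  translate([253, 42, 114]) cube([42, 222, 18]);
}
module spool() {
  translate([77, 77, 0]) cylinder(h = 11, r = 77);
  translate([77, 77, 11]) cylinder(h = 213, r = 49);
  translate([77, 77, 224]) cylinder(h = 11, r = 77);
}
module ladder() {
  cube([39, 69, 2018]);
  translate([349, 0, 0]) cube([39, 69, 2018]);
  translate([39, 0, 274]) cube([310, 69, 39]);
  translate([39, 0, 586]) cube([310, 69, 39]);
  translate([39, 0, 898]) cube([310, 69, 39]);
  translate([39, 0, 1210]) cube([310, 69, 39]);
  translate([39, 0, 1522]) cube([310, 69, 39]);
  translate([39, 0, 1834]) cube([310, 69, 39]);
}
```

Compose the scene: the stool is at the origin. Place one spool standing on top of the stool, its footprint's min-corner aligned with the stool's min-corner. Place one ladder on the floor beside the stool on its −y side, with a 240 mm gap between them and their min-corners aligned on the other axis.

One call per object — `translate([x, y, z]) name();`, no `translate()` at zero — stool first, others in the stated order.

stool();
translate([0, 0, 412]) spool();
translate([0, -309, 0]) ladder();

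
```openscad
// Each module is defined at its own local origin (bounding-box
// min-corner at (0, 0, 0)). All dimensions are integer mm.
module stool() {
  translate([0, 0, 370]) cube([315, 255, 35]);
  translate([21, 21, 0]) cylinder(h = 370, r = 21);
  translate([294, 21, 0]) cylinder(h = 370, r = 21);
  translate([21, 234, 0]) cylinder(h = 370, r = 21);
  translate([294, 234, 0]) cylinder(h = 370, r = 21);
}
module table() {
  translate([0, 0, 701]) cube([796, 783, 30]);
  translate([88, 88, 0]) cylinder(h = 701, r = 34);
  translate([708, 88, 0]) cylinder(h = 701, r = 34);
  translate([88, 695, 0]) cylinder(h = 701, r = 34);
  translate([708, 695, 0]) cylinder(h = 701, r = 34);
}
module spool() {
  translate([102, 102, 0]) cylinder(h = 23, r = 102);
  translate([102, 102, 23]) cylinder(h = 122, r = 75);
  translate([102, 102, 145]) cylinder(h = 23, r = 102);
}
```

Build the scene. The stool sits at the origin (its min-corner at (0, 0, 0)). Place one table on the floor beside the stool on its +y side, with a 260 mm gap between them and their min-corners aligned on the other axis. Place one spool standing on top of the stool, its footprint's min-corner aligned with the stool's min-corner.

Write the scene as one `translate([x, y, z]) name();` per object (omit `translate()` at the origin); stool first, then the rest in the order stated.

stool();
translate([0, 515, 0]) table();
translate([0, 0, 405]) spool();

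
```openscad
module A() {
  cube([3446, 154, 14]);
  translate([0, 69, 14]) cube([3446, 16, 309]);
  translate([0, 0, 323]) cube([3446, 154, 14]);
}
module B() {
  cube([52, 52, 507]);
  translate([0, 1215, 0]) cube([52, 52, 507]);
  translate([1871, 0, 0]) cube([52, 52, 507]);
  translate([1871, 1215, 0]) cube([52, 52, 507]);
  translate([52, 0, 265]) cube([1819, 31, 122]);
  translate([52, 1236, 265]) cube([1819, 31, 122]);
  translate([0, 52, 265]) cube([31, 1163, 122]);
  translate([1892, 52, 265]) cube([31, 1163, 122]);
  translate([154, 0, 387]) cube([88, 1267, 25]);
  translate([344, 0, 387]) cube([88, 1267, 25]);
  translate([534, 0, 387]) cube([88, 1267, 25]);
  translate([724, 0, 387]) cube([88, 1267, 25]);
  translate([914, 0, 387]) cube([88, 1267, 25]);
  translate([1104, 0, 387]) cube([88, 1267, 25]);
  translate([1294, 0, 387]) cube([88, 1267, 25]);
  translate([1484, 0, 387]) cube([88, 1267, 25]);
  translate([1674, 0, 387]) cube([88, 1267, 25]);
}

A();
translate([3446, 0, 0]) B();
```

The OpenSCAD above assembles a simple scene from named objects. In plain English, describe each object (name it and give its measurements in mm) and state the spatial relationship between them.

A is an I-beam lying along x, 3446 mm long. Overall section height 337 mm. Two flanges 154 mm wide (y) and 14 mm thick, one on the floor and one at the top; a web 16 mm thick runs between them, centred on the flange width.

B is a bed frame 1923 mm long (x) by 1267 mm wide (y). Four 52×52 mm corner posts, 507 mm tall, at the corners of the footprint. Four rails of 31 mm thickness and 122 mm height run between adjacent posts with their undersides at z = 265 mm, their outer faces flush with the outside of the frame (the two x-running rails run between the posts' inner faces; the two y-running rails run between the posts' inner faces). 9 slats, each 88 mm wide (x) and 25 mm thick, lie across the top of the two x-running rails, running the full 1267 mm width of the frame in y; the slats are evenly spaced along x between the inner faces of the end posts with equal gaps (rounded down to the nearest mm) at the −x end and between each pair — any rounding remainder accumulates at the +x end.

The bed frame is against the I-beam's +x side, with their −y faces flush.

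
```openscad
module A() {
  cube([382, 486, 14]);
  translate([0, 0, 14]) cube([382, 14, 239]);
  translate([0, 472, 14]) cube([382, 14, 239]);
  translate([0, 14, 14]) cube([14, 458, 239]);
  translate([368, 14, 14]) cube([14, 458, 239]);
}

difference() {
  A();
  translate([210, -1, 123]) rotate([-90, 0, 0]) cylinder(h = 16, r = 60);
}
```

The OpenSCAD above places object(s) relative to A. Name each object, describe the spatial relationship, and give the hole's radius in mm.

The subtracted cylinder has r = 60 mm.

A is an open box. The open box has a circular hole through its front wall. The hole's radius is 60 mm.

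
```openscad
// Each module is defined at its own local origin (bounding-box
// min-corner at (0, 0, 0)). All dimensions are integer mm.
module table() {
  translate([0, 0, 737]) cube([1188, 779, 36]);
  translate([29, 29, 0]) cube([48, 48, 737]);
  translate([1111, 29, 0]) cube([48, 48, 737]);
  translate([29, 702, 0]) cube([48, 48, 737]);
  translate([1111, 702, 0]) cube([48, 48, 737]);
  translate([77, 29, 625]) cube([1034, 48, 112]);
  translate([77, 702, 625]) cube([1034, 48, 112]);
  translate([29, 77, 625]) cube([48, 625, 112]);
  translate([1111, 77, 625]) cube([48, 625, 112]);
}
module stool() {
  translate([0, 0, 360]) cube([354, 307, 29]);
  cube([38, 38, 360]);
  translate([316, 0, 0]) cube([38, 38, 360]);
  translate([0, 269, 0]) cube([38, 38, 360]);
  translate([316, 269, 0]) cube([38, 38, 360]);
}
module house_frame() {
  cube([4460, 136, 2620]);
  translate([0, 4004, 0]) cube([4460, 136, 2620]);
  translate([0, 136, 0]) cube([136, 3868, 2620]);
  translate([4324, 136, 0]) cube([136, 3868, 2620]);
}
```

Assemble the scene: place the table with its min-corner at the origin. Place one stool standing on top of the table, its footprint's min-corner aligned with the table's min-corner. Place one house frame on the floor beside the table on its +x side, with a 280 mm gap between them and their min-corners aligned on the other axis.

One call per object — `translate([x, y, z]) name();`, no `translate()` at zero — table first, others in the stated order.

table();
translate([0, 0, 773]) stool();
translate([1468, 0, 0]) house_frame();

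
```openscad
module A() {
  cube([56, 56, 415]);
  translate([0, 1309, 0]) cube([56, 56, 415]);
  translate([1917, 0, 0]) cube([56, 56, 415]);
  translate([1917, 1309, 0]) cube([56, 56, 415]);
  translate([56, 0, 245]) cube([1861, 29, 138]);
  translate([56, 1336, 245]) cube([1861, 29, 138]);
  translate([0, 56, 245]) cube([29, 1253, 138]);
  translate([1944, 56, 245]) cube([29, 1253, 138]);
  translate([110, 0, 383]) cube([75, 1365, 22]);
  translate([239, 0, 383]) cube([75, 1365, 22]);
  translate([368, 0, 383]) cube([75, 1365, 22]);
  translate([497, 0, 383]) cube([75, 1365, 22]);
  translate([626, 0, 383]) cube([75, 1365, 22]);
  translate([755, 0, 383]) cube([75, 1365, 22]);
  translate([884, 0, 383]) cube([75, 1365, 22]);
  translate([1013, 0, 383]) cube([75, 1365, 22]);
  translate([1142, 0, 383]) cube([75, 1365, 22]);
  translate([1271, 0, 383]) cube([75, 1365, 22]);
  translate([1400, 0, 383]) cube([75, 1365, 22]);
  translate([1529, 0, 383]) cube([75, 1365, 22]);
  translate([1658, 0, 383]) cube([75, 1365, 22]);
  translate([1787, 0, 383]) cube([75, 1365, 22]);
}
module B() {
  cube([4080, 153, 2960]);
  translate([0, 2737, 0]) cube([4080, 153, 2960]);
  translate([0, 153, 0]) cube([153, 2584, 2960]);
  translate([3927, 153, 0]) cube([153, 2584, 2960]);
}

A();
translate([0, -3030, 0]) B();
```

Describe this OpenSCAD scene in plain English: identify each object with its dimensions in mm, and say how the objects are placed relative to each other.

A is a bed frame 1973 mm long (x) by 1365 mm wide (y). Four 56×56 mm corner posts, 415 mm tall, at the corners of the footprint. Four rails of 29 mm thickness and 138 mm height run between adjacent posts with their undersides at z = 245 mm, their outer faces flush with the outside of the frame (the two x-running rails run between the posts' inner faces; the two y-running rails run between the posts' inner faces). 14 slats, each 75 mm wide (x) and 22 mm thick, lie across the top of the two x-running rails, running the full 1365 mm width of the frame in y; the slats are evenly spaced along x between the inner faces of the end posts with equal gaps (rounded down to the nearest mm) at the −x end and between each pair — any rounding remainder accumulates at the +x end.

B is a box-shaped house frame (walls only): outside footprint 4080×2890 mm, wall height 2960 mm, wall thickness 153 mm. The two y-facing walls run the full x-width; the two x-facing walls fit between the inner faces of the y-facing walls.

The house frame is on the floor beside the bed frame on its −y side.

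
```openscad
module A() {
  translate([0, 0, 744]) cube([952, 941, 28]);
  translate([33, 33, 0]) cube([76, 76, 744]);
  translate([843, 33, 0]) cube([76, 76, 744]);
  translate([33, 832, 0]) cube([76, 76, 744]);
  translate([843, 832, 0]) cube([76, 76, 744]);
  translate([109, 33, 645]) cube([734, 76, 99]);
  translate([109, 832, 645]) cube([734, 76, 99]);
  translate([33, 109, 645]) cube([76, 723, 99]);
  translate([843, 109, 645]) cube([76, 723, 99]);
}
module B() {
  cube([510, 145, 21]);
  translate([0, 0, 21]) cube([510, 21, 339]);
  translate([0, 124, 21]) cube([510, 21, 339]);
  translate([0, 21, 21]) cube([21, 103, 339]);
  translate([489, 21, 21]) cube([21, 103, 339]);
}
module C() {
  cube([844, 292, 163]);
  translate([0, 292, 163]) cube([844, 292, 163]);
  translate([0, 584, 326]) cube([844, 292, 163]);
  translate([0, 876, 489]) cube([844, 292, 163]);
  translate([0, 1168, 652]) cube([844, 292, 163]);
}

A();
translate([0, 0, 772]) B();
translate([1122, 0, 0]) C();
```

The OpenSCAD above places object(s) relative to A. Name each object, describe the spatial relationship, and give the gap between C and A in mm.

A is a table. B is an open box. C is a staircase. The open box is on top of the table. The staircase is on the floor beside the table on its +x side. The gap between the staircase and the table is 170 mm.

The staircase's nearest face is 170 mm from the table's +x face.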